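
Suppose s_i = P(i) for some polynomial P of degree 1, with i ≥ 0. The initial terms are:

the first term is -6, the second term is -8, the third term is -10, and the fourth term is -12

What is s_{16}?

-38

1st diffs: -2, -2, -2 (constant).
So s_i = -2i - 6.
Evaluating at i = 16 gives s_{16} = -38.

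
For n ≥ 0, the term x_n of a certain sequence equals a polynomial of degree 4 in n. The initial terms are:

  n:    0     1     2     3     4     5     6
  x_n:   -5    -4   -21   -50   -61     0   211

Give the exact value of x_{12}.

1st diffs: 1, -17, -29, -11, 61, 211.
2nd diffs: -18, -12, 18, 72, 150.
3rd diffs: 6, 30, 54, 78.
4th diffs: 24, 24, 24 (constant).
So x_n = n^4 - 5n^3 - n^2 + 6n - 5.
Evaluating at n = 12 gives x_{12} = 12019.

12019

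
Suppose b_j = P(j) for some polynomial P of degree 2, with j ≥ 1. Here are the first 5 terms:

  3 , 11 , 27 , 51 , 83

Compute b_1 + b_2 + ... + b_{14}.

1st diffs: 8, 16, 24, 32.
2nd diffs: 8, 8, 8 (constant).
Newton forward-difference form: b_j = 3 + 8·C(j-1,1) + 8·C(j-1,2).
Continuing: …, 123, 171, 227, 291, …, b_{14} = 731.
Summing j = 1..14 (14 terms) gives 3682.

3682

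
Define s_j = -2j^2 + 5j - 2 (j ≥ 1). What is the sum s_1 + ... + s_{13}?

-1209

Over j = 1..13: Σj = 91, Σj² = 819.
Total = (-2)·819 + (5)·91 + (-2)·13 = -1209.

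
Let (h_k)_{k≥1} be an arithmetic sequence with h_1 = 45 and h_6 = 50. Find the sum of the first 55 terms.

Common difference d = (50 - 45) / (6 - 1) = 1.
h_k = 45 + (k - 1)·1.
h_{55} = 99; S = 55·(45 + 99)/2 = 3960.

3960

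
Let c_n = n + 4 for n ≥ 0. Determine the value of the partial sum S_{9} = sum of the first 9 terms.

Over n = 0..8: Σn = 36.
Total = (1)·36 + (4)·9 = 72.

72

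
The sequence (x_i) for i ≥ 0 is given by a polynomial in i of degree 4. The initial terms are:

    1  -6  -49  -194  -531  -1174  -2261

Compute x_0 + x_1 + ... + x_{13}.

-127841

1st diffs: -7, -43, -145, -337, -643, -1087.
2nd diffs: -36, -102, -192, -306, -444.
3rd diffs: -66, -90, -114, -138.
4th diffs: -24, -24, -24 (constant).
So x_i = -i^4 - 5i^3 + 4i^2 - 5i + 1.
Continuing: …, -3954, -6439, -9926, -14649, …, x_{13} = -38934.
Summing i = 0..13 (14 terms) gives -127841.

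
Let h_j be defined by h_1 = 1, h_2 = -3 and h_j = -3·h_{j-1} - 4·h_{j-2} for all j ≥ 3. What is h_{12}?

Compute successive terms:
h_3 = 5;  h_4 = -3;  h_5 = -11;  h_6 = 45;  h_7 = -91;  h_8 = 93;  h_9 = 85;  h_{10} = -627;  h_{11} = 1541;  h_{12} = -2115.

-2115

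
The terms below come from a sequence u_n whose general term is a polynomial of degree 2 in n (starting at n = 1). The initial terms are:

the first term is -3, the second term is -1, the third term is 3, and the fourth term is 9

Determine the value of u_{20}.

377

1st diffs: 2, 4, 6.
2nd diffs: 2, 2 (constant).
Newton forward-difference form: u_n = -3 + 2·C(n-1,1) + 2·C(n-1,2).
At n = 20: n-1 = 19, so u_{20} = -3 + 38 + 342 = 377.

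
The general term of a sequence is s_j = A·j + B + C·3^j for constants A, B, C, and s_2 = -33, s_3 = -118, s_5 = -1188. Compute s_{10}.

-295193

Write the equations: 2A + B + 9C = -33; 3A + B + 27C = -118; 5A + B + 243C = -1188.
Subtracting the first from the second: A + 18C = -85.
Subtracting the second from the third: 2A + 216C = -1070.
Solving: C = -5, A = 5, then B = 2.
Hence s_{10} = 5·10 + 2 + (-5)·59049 = -295193.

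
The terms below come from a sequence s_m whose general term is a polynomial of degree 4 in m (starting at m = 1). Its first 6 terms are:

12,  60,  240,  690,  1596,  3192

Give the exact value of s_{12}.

1st diffs: 48, 180, 450, 906, 1596.
2nd diffs: 132, 270, 456, 690.
3rd diffs: 138, 186, 234.
4th diffs: 48, 48 (constant).
So s_m = 2m^4 + 3m^3 - 2m^2 + 3m + 6.
Evaluating at m = 12 gives s_{12} = 46410.

46410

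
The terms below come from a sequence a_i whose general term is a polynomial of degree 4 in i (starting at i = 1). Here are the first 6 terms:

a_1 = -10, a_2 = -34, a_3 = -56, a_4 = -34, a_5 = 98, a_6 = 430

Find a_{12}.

14686

1st diffs: -24, -22, 22, 132, 332.
2nd diffs: 2, 44, 110, 200.
3rd diffs: 42, 66, 90.
4th diffs: 24, 24 (constant).
Newton forward-difference form: a_i = -10 + (-24)·C(i-1,1) + 2·C(i-1,2) + 42·C(i-1,3) + 24·C(i-1,4).
At i = 12: i-1 = 11, so a_{12} = -10 - 264 + 110 + 6930 + 7920 = 14686.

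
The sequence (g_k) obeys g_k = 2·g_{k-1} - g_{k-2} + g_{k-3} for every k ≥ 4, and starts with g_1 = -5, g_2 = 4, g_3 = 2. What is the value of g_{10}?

Compute successive terms:
g_4 = -5, g_5 = -8, g_6 = -9, g_7 = -15, g_8 = -29, g_9 = -52, g_{10} = -90.

-90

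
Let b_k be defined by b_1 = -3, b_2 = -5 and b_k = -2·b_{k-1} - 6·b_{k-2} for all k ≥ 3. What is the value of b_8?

-2168

Applying the relation repeatedly:
b_3 = 28;  b_4 = -26;  b_5 = -116;  b_6 = 388;  b_7 = -80;  b_8 = -2168.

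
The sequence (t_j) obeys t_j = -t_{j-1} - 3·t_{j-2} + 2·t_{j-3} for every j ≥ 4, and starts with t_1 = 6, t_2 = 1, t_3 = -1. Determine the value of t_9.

-249

Iterate the recurrence:
t_4 = 10; t_5 = -5; t_6 = -27; t_7 = 62; t_8 = 9; t_9 = -249.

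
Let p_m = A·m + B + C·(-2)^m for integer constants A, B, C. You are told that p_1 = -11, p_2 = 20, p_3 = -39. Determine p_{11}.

-10231

The three given values yield: A + B - 2C = -11; 2A + B + 4C = 20; 3A + B - 8C = -39.
Subtracting the first from the second: A + 6C = 31.
Subtracting the second from the third: A - 12C = -59.
Solving: C = 5, A = 1, then B = -2.
Therefore p_{11} = 11 + (-2) + 5·(-2048) = -10231.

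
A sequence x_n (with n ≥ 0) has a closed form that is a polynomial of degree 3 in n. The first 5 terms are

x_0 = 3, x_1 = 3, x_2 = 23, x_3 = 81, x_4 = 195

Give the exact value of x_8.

1571

1st diffs: 0, 20, 58, 114.
2nd diffs: 20, 38, 56.
3rd diffs: 18, 18 (constant).
Newton forward-difference form: x_n = 3 + 20·C(n,2) + 18·C(n,3).
At n = 8: n = 8, so x_8 = 3 + 560 + 1008 = 1571.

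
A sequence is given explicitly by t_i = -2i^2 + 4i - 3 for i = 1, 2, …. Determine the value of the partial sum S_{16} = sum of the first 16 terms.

Over i = 1..16: Σi = 136, Σi² = 1496.
Total = (-2)·1496 + (4)·136 + (-3)·16 = -2496.

-2496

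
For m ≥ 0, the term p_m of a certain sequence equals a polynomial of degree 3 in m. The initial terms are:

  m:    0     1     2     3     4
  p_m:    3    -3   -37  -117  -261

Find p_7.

1st diffs: -6, -34, -80, -144.
2nd diffs: -28, -46, -64.
3rd diffs: -18, -18 (constant).
Newton forward-difference form: p_m = 3 + (-6)·C(m,1) + (-28)·C(m,2) + (-18)·C(m,3).
At m = 7: m = 7, so p_7 = 3 - 42 - 588 - 630 = -1257.

-1257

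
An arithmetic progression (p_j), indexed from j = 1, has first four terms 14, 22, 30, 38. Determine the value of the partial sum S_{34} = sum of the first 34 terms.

4964

Common difference d = 8.
p_j = 14 + (j - 1)·8.
p_{34} = 278; S = 34·(14 + 278)/2 = 4964.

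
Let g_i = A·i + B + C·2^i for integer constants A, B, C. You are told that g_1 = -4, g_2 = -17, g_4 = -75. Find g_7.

-538

Plug in i = 1, 2, 4: A + B + 2C = -4; 2A + B + 4C = -17; 4A + B + 16C = -75.
Subtracting the first from the second: A + 2C = -13.
Subtracting the second from the third: 2A + 12C = -58.
Solving: C = -4, A = -5, then B = 9.
Hence g_7 = -5·7 + 9 + (-4)·128 = -538.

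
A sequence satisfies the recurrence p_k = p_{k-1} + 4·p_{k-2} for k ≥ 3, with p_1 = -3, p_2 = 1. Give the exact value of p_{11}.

Applying the relation repeatedly:
p_3 = -11; p_4 = -7; p_5 = -51; p_6 = -79; p_7 = -283; p_8 = -599; p_9 = -1731; p_{10} = -4127; p_{11} = -11051.

-11051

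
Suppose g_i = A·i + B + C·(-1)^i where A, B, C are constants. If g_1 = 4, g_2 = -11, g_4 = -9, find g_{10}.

-3

At i = 1, 2, 4: A + B - C = 4; 2A + B + C = -11; 4A + B + C = -9.
Subtracting the first from the second: A + 2C = -15.
Subtracting the second from the third: 2A = 2.
Solving: C = -8, A = 1, then B = -5.
So g_i = 1·i + (-5) + (-8)·(-1)^i; at i=10 this is -3.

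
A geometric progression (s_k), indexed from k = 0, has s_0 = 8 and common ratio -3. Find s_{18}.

3099363912

s_k = 8·(-3)^(k-0).
s_{18} = 8·(-3)^18 = 3099363912.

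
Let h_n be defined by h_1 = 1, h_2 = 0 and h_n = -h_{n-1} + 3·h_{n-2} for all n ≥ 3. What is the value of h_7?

57

Compute successive terms:
h_3 = 3  h_4 = -3  h_5 = 12  h_6 = -21  h_7 = 57.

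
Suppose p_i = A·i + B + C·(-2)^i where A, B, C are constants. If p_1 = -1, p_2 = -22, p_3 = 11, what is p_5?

77

Write the equations: A + B - 2C = -1; 2A + B + 4C = -22; 3A + B - 8C = 11.
Subtracting the first from the second: A + 6C = -21.
Subtracting the second from the third: A - 12C = 33.
Solving: C = -3, A = -3, then B = -4.
So p_i = -3·i + (-4) + (-3)·(-2)^i; at i=5 this is 77.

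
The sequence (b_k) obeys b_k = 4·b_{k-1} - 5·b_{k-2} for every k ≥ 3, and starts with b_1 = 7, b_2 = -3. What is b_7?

b_3 = -47; b_4 = -173; b_5 = -457; b_6 = -963; b_7 = -1567.

-1567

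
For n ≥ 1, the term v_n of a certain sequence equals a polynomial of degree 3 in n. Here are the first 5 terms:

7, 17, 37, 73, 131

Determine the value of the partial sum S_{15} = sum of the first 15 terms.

13895

1st diffs: 10, 20, 36, 58.
2nd diffs: 10, 16, 22.
3rd diffs: 6, 6 (constant).
Newton forward-difference form: v_n = 7 + 10·C(n-1,1) + 10·C(n-1,2) + 6·C(n-1,3).
Continuing: …, 217, 337, 497, 703, …, v_{15} = 3241.
Summing n = 1..15 (15 terms) gives 13895.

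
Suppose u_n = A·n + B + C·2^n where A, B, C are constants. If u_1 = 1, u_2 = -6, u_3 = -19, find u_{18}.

At n = 1, 2, 3: A + B + 2C = 1; 2A + B + 4C = -6; 3A + B + 8C = -19.
Subtracting the first from the second: A + 2C = -7.
Subtracting the second from the third: A + 4C = -13.
Solving: C = -3, A = -1, then B = 8.
Therefore u_{18} = -18 + 8 + (-3)·262144 = -786442.

-786442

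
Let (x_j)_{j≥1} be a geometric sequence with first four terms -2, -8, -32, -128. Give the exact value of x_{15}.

Common ratio r = 4.
x_j = (-2)·4^(j-1).
x_{15} = (-2)·4^14 = -536870912.

-536870912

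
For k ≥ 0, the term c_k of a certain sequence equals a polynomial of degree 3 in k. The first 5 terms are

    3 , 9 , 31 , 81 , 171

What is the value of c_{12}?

1st diffs: 6, 22, 50, 90.
2nd diffs: 16, 28, 40.
3rd diffs: 12, 12 (constant).
Newton forward-difference form: c_k = 3 + 6·C(k,1) + 16·C(k,2) + 12·C(k,3).
At k = 12: k = 12, so c_{12} = 3 + 72 + 1056 + 2640 = 3771.

3771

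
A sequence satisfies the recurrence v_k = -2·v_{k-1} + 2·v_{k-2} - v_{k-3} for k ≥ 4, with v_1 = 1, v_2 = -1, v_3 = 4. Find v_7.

Step forward from the initial values:
v_4 = -11;  v_5 = 31;  v_6 = -88;  v_7 = 249.

249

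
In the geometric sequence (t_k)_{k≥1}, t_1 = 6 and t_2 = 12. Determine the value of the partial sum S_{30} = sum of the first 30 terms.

6442450938

Common ratio r = 2.
t_k = 6·2^(k-1).
S = 6·(2^30 - 1)/(2 - 1) = 6·(1073741824 - 1)/(1) = 6442450938.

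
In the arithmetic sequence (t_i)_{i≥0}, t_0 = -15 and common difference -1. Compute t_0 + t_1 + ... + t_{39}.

t_i = -15 + (i - 0)·(-1).
t_{39} = -54; S = 40·(-15 + (-54))/2 = -1380.

-1380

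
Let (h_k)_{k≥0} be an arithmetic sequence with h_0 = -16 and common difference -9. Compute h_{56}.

-520

h_k = -16 + (k - 0)·(-9).
h_{56} = -16 + 56·(-9) = -520.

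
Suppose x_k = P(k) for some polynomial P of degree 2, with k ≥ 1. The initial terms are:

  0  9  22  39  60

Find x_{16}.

555

1st diffs: 9, 13, 17, 21.
2nd diffs: 4, 4, 4 (constant).
Newton forward-difference form: x_k = 9·C(k-1,1) + 4·C(k-1,2).
At k = 16: k-1 = 15, so x_{16} = 135 + 420 = 555.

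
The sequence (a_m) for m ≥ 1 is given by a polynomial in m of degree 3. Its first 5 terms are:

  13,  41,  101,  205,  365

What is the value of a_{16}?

1st diffs: 28, 60, 104, 160.
2nd diffs: 32, 44, 56.
3rd diffs: 12, 12 (constant).
Newton forward-difference form: a_m = 13 + 28·C(m-1,1) + 32·C(m-1,2) + 12·C(m-1,3).
At m = 16: m-1 = 15, so a_{16} = 13 + 420 + 3360 + 5460 = 9253.

9253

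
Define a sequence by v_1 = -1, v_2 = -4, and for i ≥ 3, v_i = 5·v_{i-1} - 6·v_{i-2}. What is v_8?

Step forward from the initial values:
v_3 = -14; v_4 = -46; v_5 = -146; v_6 = -454; v_7 = -1394; v_8 = -4246.
(Characteristic roots are 3 and 2.)

-4246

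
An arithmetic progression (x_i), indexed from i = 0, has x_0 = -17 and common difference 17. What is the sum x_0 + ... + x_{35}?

x_i = -17 + (i - 0)·17.
x_{35} = 578; S = 36·(-17 + 578)/2 = 10098.

10098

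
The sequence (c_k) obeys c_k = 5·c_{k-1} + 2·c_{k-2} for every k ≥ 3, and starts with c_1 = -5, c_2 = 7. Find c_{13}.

517002025

c_3 = 25;  c_4 = 139;  c_5 = 745;  …;  c_{10} = 3334387;  c_{11} = 17913265;  c_{12} = 96235099;  c_{13} = 517002025.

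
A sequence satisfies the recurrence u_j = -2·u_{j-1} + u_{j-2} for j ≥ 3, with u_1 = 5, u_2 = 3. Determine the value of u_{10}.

915

Step forward from the initial values:
u_3 = -1, u_4 = 5, u_5 = -11, u_6 = 27, u_7 = -65, u_8 = 157, u_9 = -379, u_{10} = 915.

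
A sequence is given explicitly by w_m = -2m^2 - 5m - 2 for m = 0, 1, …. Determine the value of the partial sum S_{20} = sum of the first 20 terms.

-5930

Over m = 0..19: Σm = 190, Σm² = 2470.
Total = (-2)·2470 + (-5)·190 + (-2)·20 = -5930.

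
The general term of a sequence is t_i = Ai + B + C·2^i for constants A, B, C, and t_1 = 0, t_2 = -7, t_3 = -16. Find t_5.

At i = 1, 2, 3: A + B + 2C = 0; 2A + B + 4C = -7; 3A + B + 8C = -16.
Subtracting the first from the second: A + 2C = -7.
Subtracting the second from the third: A + 4C = -9.
Solving: C = -1, A = -5, then B = 7.
Therefore t_5 = -25 + 7 + (-1)·32 = -50.

-50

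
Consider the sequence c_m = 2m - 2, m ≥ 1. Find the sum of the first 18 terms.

Over m = 1..18: Σm = 171.
Total = (2)·171 + (-2)·18 = 306.

306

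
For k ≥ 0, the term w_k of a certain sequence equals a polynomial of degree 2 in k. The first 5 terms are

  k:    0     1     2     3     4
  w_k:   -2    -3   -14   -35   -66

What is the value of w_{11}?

-563

1st diffs: -1, -11, -21, -31.
2nd diffs: -10, -10, -10 (constant).
Newton forward-difference form: w_k = -2 + (-1)·C(k,1) + (-10)·C(k,2).
At k = 11: k = 11, so w_{11} = -2 - 11 - 550 = -563.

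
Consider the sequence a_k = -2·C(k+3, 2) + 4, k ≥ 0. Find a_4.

-38

C(7, 2) = 21, so a_4 = -38.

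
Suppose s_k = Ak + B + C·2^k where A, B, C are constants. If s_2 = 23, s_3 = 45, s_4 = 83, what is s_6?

287

The three given values yield: 2A + B + 4C = 23; 3A + B + 8C = 45; 4A + B + 16C = 83.
Subtracting the first from the second: A + 4C = 22.
Subtracting the second from the third: A + 8C = 38.
Solving: C = 4, A = 6, then B = -5.
So s_k = 6·k + (-5) + 4·2^k; at k=6 this is 287.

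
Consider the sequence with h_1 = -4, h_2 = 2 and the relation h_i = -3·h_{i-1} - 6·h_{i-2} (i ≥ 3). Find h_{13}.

Compute successive terms:
h_3 = 18, h_4 = -66, h_5 = 90, …, h_{10} = -10530, h_{11} = 34506, h_{12} = -40338, h_{13} = -86022.

-86022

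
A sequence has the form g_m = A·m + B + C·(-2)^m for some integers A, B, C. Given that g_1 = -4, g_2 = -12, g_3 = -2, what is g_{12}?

-4124

Plug in m = 1, 2, 3: A + B - 2C = -4; 2A + B + 4C = -12; 3A + B - 8C = -2.
Subtracting the first from the second: A + 6C = -8.
Subtracting the second from the third: A - 12C = 10.
Solving: C = -1, A = -2, then B = -4.
Hence g_{12} = -2·12 + (-4) + (-1)·4096 = -4124.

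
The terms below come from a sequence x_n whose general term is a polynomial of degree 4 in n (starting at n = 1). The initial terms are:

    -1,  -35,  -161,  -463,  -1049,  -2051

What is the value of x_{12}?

1st diffs: -34, -126, -302, -586, -1002.
2nd diffs: -92, -176, -284, -416.
3rd diffs: -84, -108, -132.
4th diffs: -24, -24 (constant).
Newton forward-difference form: x_n = -1 + (-34)·C(n-1,1) + (-92)·C(n-1,2) + (-84)·C(n-1,3) + (-24)·C(n-1,4).
At n = 12: n-1 = 11, so x_{12} = -1 - 374 - 5060 - 13860 - 7920 = -27215.

-27215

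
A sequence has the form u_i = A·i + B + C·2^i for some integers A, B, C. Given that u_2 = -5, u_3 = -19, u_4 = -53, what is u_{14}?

-81833

At i = 2, 3, 4: 2A + B + 4C = -5; 3A + B + 8C = -19; 4A + B + 16C = -53.
Subtracting the first from the second: A + 4C = -14.
Subtracting the second from the third: A + 8C = -34.
Solving: C = -5, A = 6, then B = 3.
Hence u_{14} = 6·14 + 3 + (-5)·16384 = -81833.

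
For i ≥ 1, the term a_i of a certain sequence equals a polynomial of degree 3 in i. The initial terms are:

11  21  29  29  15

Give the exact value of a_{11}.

-699

1st diffs: 10, 8, 0, -14.
2nd diffs: -2, -8, -14.
3rd diffs: -6, -6 (constant).
Newton forward-difference form: a_i = 11 + 10·C(i-1,1) + (-2)·C(i-1,2) + (-6)·C(i-1,3).
At i = 11: i-1 = 10, so a_{11} = 11 + 100 - 90 - 720 = -699.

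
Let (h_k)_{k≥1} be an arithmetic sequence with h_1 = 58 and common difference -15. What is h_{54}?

-737

h_k = 58 + (k - 1)·(-15).
h_{54} = 58 + 53·(-15) = -737.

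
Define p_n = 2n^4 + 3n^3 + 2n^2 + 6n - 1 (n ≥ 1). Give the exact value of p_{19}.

282054

p_{19} = 2·19^4 + 3·19^3 + 2·19^2 + 6·19 - 1 = 282054.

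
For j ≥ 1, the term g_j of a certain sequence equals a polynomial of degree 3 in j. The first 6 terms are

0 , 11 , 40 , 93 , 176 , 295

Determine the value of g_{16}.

1st diffs: 11, 29, 53, 83, 119.
2nd diffs: 18, 24, 30, 36.
3rd diffs: 6, 6, 6 (constant).
Newton forward-difference form: g_j = 11·C(j-1,1) + 18·C(j-1,2) + 6·C(j-1,3).
At j = 16: j-1 = 15, so g_{16} = 165 + 1890 + 2730 = 4785.

4785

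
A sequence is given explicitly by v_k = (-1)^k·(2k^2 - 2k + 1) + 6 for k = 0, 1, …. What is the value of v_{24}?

1111

(-1)^24 = 1; 2k^2 - 2k + 1 at k=24 is 1105; so v_{24} = 1111.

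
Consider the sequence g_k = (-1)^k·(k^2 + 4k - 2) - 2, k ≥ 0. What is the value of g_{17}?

(-1)^17 = -1; k^2 + 4k - 2 at k=17 is 355; so g_{17} = -357.

-357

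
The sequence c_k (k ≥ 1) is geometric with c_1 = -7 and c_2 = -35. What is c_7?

Common ratio r = 5.
c_k = (-7)·5^(k-1).
c_7 = (-7)·5^6 = -109375.

-109375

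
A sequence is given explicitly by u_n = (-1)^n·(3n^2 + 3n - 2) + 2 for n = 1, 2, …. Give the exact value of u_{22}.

(-1)^22 = 1; 3n^2 + 3n - 2 at n=22 is 1516; so u_{22} = 1518.

1518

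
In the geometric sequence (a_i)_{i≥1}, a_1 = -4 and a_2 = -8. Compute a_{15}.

Common ratio r = 2.
a_i = (-4)·2^(i-1).
a_{15} = (-4)·2^14 = -65536.

-65536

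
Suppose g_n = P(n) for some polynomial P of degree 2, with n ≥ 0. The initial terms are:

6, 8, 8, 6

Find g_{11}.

1st diffs: 2, 0, -2.
2nd diffs: -2, -2 (constant).
So g_n = -n^2 + 3n + 6.
Evaluating at n = 11 gives g_{11} = -82.

-82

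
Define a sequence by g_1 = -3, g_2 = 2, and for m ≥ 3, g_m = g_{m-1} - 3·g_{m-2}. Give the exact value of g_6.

Step forward from the initial values:
g_3 = 11;  g_4 = 5;  g_5 = -28;  g_6 = -43.

-43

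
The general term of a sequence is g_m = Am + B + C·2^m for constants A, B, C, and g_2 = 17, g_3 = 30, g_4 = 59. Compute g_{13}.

Plug in m = 2, 3, 4: 2A + B + 4C = 17; 3A + B + 8C = 30; 4A + B + 16C = 59.
Subtracting the first from the second: A + 4C = 13.
Subtracting the second from the third: A + 8C = 29.
Solving: C = 4, A = -3, then B = 7.
Hence g_{13} = -3·13 + 7 + 4·8192 = 32736.

32736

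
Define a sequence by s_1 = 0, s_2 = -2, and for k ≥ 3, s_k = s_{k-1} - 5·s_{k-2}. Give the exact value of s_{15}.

1118

s_3 = -2  s_4 = 8  s_5 = 18  …  s_{12} = -5062  s_{13} = 6048  s_{14} = 31358  s_{15} = 1118.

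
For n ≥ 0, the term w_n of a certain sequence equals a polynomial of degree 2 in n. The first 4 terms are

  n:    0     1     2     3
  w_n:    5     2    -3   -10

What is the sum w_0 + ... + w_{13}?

1st diffs: -3, -5, -7.
2nd diffs: -2, -2 (constant).
Newton forward-difference form: w_n = 5 + (-3)·C(n,1) + (-2)·C(n,2).
Continuing: …, -19, -30, -43, -58, …, w_{13} = -190.
Summing n = 0..13 (14 terms) gives -931.

-931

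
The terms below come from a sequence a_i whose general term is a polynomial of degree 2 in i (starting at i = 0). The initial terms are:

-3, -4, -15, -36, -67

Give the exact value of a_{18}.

-1551

1st diffs: -1, -11, -21, -31.
2nd diffs: -10, -10, -10 (constant).
Newton forward-difference form: a_i = -3 + (-1)·C(i,1) + (-10)·C(i,2).
At i = 18: i = 18, so a_{18} = -3 - 18 - 1530 = -1551.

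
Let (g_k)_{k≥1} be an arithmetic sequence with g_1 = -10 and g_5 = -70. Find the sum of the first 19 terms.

-2755

Common difference d = (-70 - (-10)) / (5 - 1) = -15.
g_k = -10 + (k - 1)·(-15).
g_{19} = -280; S = 19·(-10 + (-280))/2 = -2755.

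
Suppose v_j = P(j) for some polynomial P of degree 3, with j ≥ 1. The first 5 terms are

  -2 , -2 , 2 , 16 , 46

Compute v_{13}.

1st diffs: 0, 4, 14, 30.
2nd diffs: 4, 10, 16.
3rd diffs: 6, 6 (constant).
Newton forward-difference form: v_j = -2 + 4·C(j-1,2) + 6·C(j-1,3).
At j = 13: j-1 = 12, so v_{13} = -2 + 264 + 1320 = 1582.

1582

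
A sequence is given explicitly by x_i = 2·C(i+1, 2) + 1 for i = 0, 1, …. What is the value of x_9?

C(10, 2) = 45, so x_9 = 91.

91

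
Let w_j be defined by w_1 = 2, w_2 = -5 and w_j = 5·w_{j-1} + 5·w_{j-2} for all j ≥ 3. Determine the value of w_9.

-676875

Compute successive terms:
w_3 = -15  w_4 = -100  w_5 = -575  w_6 = -3375  w_7 = -19750  w_8 = -115625  w_9 = -676875.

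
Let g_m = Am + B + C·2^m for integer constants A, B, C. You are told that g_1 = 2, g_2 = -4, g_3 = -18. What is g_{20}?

Write the equations: A + B + 2C = 2; 2A + B + 4C = -4; 3A + B + 8C = -18.
Subtracting the first from the second: A + 2C = -6.
Subtracting the second from the third: A + 4C = -14.
Solving: C = -4, A = 2, then B = 8.
Hence g_{20} = 2·20 + 8 + (-4)·1048576 = -4194256.

-4194256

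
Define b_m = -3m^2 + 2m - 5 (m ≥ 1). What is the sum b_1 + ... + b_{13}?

-2340

Over m = 1..13: Σm = 91, Σm² = 819.
Total = (-3)·819 + (2)·91 + (-5)·13 = -2340.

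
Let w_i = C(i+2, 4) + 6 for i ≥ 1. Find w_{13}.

1371

C(15, 4) = 1365, so w_{13} = 1371.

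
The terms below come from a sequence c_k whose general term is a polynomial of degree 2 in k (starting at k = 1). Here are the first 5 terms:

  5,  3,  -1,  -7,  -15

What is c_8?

-51

1st diffs: -2, -4, -6, -8.
2nd diffs: -2, -2, -2 (constant).
So c_k = -k^2 + k + 5.
Evaluating at k = 8 gives c_8 = -51.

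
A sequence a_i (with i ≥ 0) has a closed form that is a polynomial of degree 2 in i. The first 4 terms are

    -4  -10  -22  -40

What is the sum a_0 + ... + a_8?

1st diffs: -6, -12, -18.
2nd diffs: -6, -6 (constant).
So a_i = -3i^2 - 3i - 4.
Continuing: …, -64, -94, -130, -172, …, a_8 = -220.
Summing i = 0..8 (9 terms) gives -756.

-756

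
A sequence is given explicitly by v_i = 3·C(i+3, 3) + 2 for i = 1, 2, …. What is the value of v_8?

497

C(11, 3) = 165, so v_8 = 497.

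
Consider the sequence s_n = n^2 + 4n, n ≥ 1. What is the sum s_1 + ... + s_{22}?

Over n = 1..22: Σn = 253, Σn² = 3795.
Total = (1)·3795 + (4)·253 = 4807.

4807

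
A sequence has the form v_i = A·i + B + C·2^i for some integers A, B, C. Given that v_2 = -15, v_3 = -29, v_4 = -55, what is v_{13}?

-24601

The three given values yield: 2A + B + 4C = -15; 3A + B + 8C = -29; 4A + B + 16C = -55.
Subtracting the first from the second: A + 4C = -14.
Subtracting the second from the third: A + 8C = -26.
Solving: C = -3, A = -2, then B = 1.
So v_i = -2·i + 1 + (-3)·2^i; at i=13 this is -24601.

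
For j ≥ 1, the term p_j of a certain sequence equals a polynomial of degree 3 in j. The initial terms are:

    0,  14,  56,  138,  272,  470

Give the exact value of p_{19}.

14328

1st diffs: 14, 42, 82, 134, 198.
2nd diffs: 28, 40, 52, 64.
3rd diffs: 12, 12, 12 (constant).
Newton forward-difference form: p_j = 14·C(j-1,1) + 28·C(j-1,2) + 12·C(j-1,3).
At j = 19: j-1 = 18, so p_{19} = 252 + 4284 + 9792 = 14328.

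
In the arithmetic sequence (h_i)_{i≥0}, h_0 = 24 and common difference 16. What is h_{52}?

h_i = 24 + (i - 0)·16.
h_{52} = 24 + 52·16 = 856.

856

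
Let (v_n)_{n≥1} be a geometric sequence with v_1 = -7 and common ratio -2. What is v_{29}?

v_n = (-7)·(-2)^(n-1).
v_{29} = (-7)·(-2)^28 = -1879048192.

-1879048192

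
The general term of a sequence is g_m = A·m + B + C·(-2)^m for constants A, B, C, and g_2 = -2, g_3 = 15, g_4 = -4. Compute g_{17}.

131149

The three given values yield: 2A + B + 4C = -2; 3A + B - 8C = 15; 4A + B + 16C = -4.
Subtracting the first from the second: A - 12C = 17.
Subtracting the second from the third: A + 24C = -19.
Solving: C = -1, A = 5, then B = -8.
Hence g_{17} = 5·17 + (-8) + (-1)·(-131072) = 131149.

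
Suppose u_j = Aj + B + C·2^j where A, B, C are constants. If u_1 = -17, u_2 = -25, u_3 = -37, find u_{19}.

-1048661

The three given values yield: A + B + 2C = -17; 2A + B + 4C = -25; 3A + B + 8C = -37.
Subtracting the first from the second: A + 2C = -8.
Subtracting the second from the third: A + 4C = -12.
Solving: C = -2, A = -4, then B = -9.
Hence u_{19} = -4·19 + (-9) + (-2)·524288 = -1048661.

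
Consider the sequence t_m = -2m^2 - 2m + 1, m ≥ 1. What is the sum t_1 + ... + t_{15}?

Over m = 1..15: Σm = 120, Σm² = 1240.
Total = (-2)·1240 + (-2)·120 + (1)·15 = -2705.

-2705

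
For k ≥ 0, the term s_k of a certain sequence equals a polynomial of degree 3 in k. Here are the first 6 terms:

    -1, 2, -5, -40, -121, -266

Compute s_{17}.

1st diffs: 3, -7, -35, -81, -145.
2nd diffs: -10, -28, -46, -64.
3rd diffs: -18, -18, -18 (constant).
Newton forward-difference form: s_k = -1 + 3·C(k,1) + (-10)·C(k,2) + (-18)·C(k,3).
At k = 17: k = 17, so s_{17} = -1 + 51 - 1360 - 12240 = -13550.

-13550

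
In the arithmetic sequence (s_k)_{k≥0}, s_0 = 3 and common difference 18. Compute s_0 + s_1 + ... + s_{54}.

26895

s_k = 3 + (k - 0)·18.
s_{54} = 975; S = 55·(3 + 975)/2 = 26895.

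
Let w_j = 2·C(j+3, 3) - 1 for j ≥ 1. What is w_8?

329

C(11, 3) = 165, so w_8 = 329.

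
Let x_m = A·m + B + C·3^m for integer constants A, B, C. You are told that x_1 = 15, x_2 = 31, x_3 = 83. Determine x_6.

2183

Write the equations: A + B + 3C = 15; 2A + B + 9C = 31; 3A + B + 27C = 83.
Subtracting the first from the second: A + 6C = 16.
Subtracting the second from the third: A + 18C = 52.
Solving: C = 3, A = -2, then B = 8.
Therefore x_6 = -12 + 8 + 3·729 = 2183.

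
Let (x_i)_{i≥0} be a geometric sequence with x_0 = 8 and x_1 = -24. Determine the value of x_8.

52488

Common ratio r = -3.
x_i = 8·(-3)^(i-0).
x_8 = 8·(-3)^8 = 52488.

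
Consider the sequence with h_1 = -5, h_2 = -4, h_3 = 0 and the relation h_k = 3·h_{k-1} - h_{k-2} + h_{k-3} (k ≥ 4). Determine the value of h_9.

Applying the relation repeatedly:
h_4 = -1; h_5 = -7; h_6 = -20; h_7 = -54; h_8 = -149; h_9 = -413.

-413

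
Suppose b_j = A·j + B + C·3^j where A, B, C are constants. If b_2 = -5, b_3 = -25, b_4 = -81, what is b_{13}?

At j = 2, 3, 4: 2A + B + 9C = -5; 3A + B + 27C = -25; 4A + B + 81C = -81.
Subtracting the first from the second: A + 18C = -20.
Subtracting the second from the third: A + 54C = -56.
Solving: C = -1, A = -2, then B = 8.
So b_j = -2·j + 8 + (-1)·3^j; at j=13 this is -1594341.

-1594341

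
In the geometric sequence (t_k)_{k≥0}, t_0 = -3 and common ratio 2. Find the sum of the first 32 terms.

t_k = (-3)·2^(k-0).
S = (-3)·(2^32 - 1)/(2 - 1) = (-3)·(4294967296 - 1)/(1) = -12884901885.

-12884901885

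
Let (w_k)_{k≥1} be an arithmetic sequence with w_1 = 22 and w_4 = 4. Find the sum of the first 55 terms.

Common difference d = (4 - 22) / (4 - 1) = -6.
w_k = 22 + (k - 1)·(-6).
w_{55} = -302; S = 55·(22 + (-302))/2 = -7700.

-7700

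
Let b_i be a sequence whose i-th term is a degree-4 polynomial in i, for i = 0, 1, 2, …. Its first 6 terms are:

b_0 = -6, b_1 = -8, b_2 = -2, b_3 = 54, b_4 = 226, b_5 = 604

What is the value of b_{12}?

21618

1st diffs: -2, 6, 56, 172, 378.
2nd diffs: 8, 50, 116, 206.
3rd diffs: 42, 66, 90.
4th diffs: 24, 24 (constant).
Newton forward-difference form: b_i = -6 + (-2)·C(i,1) + 8·C(i,2) + 42·C(i,3) + 24·C(i,4).
At i = 12: i = 12, so b_{12} = -6 - 24 + 528 + 9240 + 11880 = 21618.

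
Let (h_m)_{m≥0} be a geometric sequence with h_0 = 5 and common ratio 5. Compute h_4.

h_m = 5·5^(m-0).
h_4 = 5·5^4 = 3125.

3125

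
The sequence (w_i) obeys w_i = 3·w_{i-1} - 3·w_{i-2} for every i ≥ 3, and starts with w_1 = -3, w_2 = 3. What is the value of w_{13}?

-2187

Compute successive terms:
w_3 = 18  w_4 = 45  w_5 = 81  …  w_{10} = -1215  w_{11} = -2187  w_{12} = -2916  w_{13} = -2187.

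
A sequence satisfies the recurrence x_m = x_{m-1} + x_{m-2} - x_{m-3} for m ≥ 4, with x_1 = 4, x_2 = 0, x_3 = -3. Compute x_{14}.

-42

Iterate the recurrence:
x_4 = -7; x_5 = -10; x_6 = -14; …; x_{11} = -31; x_{12} = -35; x_{13} = -38; x_{14} = -42.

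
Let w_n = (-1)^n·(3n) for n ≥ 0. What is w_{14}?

42

(-1)^14 = 1; 3n at n=14 is 42; so w_{14} = 42.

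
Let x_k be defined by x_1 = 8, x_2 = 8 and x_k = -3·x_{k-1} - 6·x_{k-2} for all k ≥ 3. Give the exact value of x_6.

Iterate the recurrence:
x_3 = -72;  x_4 = 168;  x_5 = -72;  x_6 = -792.

-792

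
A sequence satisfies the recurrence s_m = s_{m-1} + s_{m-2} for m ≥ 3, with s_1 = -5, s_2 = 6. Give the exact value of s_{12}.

Iterate the recurrence:
s_3 = 1  s_4 = 7  s_5 = 8  s_6 = 15  s_7 = 23  s_8 = 38  s_9 = 61  s_{10} = 99  s_{11} = 160  s_{12} = 259.

259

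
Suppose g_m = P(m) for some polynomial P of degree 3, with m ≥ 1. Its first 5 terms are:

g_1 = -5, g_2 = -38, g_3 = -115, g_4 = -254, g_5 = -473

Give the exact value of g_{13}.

1st diffs: -33, -77, -139, -219.
2nd diffs: -44, -62, -80.
3rd diffs: -18, -18 (constant).
Newton forward-difference form: g_m = -5 + (-33)·C(m-1,1) + (-44)·C(m-1,2) + (-18)·C(m-1,3).
At m = 13: m-1 = 12, so g_{13} = -5 - 396 - 2904 - 3960 = -7265.

-7265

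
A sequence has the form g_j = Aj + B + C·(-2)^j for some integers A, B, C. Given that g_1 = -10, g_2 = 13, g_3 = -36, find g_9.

Write the equations: A + B - 2C = -10; 2A + B + 4C = 13; 3A + B - 8C = -36.
Subtracting the first from the second: A + 6C = 23.
Subtracting the second from the third: A - 12C = -49.
Solving: C = 4, A = -1, then B = -1.
Therefore g_9 = -9 + (-1) + 4·(-512) = -2058.

-2058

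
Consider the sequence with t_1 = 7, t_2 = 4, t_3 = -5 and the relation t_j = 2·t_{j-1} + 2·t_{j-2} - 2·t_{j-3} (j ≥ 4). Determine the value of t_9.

-1916

t_4 = -16; t_5 = -50; t_6 = -122; t_7 = -312; t_8 = -768; t_9 = -1916.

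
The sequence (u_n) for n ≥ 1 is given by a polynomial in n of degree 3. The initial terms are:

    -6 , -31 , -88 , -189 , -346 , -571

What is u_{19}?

1st diffs: -25, -57, -101, -157, -225.
2nd diffs: -32, -44, -56, -68.
3rd diffs: -12, -12, -12 (constant).
Newton forward-difference form: u_n = -6 + (-25)·C(n-1,1) + (-32)·C(n-1,2) + (-12)·C(n-1,3).
At n = 19: n-1 = 18, so u_{19} = -6 - 450 - 4896 - 9792 = -15144.

-15144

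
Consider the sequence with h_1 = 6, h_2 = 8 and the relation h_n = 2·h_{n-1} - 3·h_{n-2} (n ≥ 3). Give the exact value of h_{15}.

Iterate the recurrence:
h_3 = -2, h_4 = -28, h_5 = -50, …, h_{12} = -1708, h_{13} = 1054, h_{14} = 7232, h_{15} = 11302.

11302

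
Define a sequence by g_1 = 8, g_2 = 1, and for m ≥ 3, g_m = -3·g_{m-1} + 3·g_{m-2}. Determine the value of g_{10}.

-188244

Step forward from the initial values:
g_3 = 21;  g_4 = -60;  g_5 = 243;  g_6 = -909;  g_7 = 3456;  g_8 = -13095;  g_9 = 49653;  g_{10} = -188244.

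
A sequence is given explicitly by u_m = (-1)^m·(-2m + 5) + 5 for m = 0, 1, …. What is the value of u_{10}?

-10

(-1)^10 = 1; -2m + 5 at m=10 is -15; so u_{10} = -10.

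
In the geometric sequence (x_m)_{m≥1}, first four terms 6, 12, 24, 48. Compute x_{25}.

Common ratio r = 2.
x_m = 6·2^(m-1).
x_{25} = 6·2^24 = 100663296.

100663296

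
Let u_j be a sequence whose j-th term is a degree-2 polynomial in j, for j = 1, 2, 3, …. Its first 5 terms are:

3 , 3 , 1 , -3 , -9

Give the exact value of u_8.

1st diffs: 0, -2, -4, -6.
2nd diffs: -2, -2, -2 (constant).
So u_j = -j^2 + 3j + 1.
Evaluating at j = 8 gives u_8 = -39.

-39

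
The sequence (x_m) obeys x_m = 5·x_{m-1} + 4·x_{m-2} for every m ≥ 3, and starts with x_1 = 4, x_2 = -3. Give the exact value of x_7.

-1039

Compute successive terms:
x_3 = 1, x_4 = -7, x_5 = -31, x_6 = -183, x_7 = -1039.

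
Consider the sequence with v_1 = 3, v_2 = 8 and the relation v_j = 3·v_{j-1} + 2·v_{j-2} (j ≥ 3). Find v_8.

17074

Step forward from the initial values:
v_3 = 30  v_4 = 106  v_5 = 378  v_6 = 1346  v_7 = 4794  v_8 = 17074.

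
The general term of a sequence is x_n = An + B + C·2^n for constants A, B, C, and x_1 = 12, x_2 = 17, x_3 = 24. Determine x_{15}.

32820

Plug in n = 1, 2, 3: A + B + 2C = 12; 2A + B + 4C = 17; 3A + B + 8C = 24.
Subtracting the first from the second: A + 2C = 5.
Subtracting the second from the third: A + 4C = 7.
Solving: C = 1, A = 3, then B = 7.
Hence x_{15} = 3·15 + 7 + 1·32768 = 32820.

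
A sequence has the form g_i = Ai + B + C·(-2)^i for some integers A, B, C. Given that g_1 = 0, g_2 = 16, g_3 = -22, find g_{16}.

196584

Write the equations: A + B - 2C = 0; 2A + B + 4C = 16; 3A + B - 8C = -22.
Subtracting the first from the second: A + 6C = 16.
Subtracting the second from the third: A - 12C = -38.
Solving: C = 3, A = -2, then B = 8.
So g_i = -2·i + 8 + 3·(-2)^i; at i=16 this is 196584.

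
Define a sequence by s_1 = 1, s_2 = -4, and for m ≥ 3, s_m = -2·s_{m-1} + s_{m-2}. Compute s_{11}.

Step forward from the initial values:
s_3 = 9;  s_4 = -22;  s_5 = 53;  s_6 = -128;  s_7 = 309;  s_8 = -746;  s_9 = 1801;  s_{10} = -4348;  s_{11} = 10497.

10497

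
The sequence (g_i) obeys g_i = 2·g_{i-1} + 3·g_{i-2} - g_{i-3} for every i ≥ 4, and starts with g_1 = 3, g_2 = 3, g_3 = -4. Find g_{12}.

Step forward from the initial values:
g_4 = -2; g_5 = -19; g_6 = -40; g_7 = -135; g_8 = -371; g_9 = -1107; g_{10} = -3192; g_{11} = -9334; g_{12} = -27137.

-27137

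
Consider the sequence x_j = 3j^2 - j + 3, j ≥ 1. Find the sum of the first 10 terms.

Over j = 1..10: Σj = 55, Σj² = 385.
Total = (3)·385 + (-1)·55 + (3)·10 = 1130.

1130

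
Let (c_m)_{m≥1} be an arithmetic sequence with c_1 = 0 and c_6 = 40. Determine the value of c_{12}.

88

Common difference d = (40 - 0) / (6 - 1) = 8.
c_m = 0 + (m - 1)·8.
c_{12} = 0 + 11·8 = 88.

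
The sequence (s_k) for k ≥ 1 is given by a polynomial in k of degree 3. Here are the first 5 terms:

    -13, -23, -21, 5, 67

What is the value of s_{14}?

4225

1st diffs: -10, 2, 26, 62.
2nd diffs: 12, 24, 36.
3rd diffs: 12, 12 (constant).
Newton forward-difference form: s_k = -13 + (-10)·C(k-1,1) + 12·C(k-1,2) + 12·C(k-1,3).
At k = 14: k-1 = 13, so s_{14} = -13 - 130 + 936 + 3432 = 4225.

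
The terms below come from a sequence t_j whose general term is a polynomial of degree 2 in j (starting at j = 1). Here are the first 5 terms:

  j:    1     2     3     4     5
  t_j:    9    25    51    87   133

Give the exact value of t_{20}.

2023

1st diffs: 16, 26, 36, 46.
2nd diffs: 10, 10, 10 (constant).
Newton forward-difference form: t_j = 9 + 16·C(j-1,1) + 10·C(j-1,2).
At j = 20: j-1 = 19, so t_{20} = 9 + 304 + 1710 = 2023.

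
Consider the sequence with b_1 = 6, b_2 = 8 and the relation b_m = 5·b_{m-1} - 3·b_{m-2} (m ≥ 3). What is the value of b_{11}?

Compute successive terms:
b_3 = 22; b_4 = 86; b_5 = 364; b_6 = 1562; b_7 = 6718; b_8 = 28904; b_9 = 124366; b_{10} = 535118; b_{11} = 2302492.

2302492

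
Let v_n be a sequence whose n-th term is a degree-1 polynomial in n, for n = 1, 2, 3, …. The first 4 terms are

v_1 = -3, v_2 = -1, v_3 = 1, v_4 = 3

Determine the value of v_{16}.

1st diffs: 2, 2, 2 (constant).
So v_n = 2n - 5.
Evaluating at n = 16 gives v_{16} = 27.

27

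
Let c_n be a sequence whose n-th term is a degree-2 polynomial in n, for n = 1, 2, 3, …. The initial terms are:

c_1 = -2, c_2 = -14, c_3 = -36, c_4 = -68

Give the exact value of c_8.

-296

1st diffs: -12, -22, -32.
2nd diffs: -10, -10 (constant).
So c_n = -5n^2 + 3n.
Evaluating at n = 8 gives c_8 = -296.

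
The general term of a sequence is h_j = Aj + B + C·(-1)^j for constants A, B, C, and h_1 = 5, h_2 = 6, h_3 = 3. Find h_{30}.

-22

Write the equations: A + B - C = 5; 2A + B + C = 6; 3A + B - C = 3.
Subtracting the first from the second: A + 2C = 1.
Subtracting the second from the third: A - 2C = -3.
Solving: C = 1, A = -1, then B = 7.
Therefore h_{30} = -30 + 7 + 1·1 = -22.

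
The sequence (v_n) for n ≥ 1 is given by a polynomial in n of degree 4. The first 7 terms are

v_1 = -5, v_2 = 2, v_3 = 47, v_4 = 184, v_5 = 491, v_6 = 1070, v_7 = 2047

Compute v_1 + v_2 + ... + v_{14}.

116501

1st diffs: 7, 45, 137, 307, 579, 977.
2nd diffs: 38, 92, 170, 272, 398.
3rd diffs: 54, 78, 102, 126.
4th diffs: 24, 24, 24 (constant).
Newton forward-difference form: v_n = -5 + 7·C(n-1,1) + 38·C(n-1,2) + 54·C(n-1,3) + 24·C(n-1,4).
Continuing: …, 3572, 5819, 8986, 13295, …, v_{14} = 35654.
Summing n = 1..14 (14 terms) gives 116501.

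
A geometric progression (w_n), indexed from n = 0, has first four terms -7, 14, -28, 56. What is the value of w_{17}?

917504

Common ratio r = -2.
w_n = (-7)·(-2)^(n-0).
w_{17} = (-7)·(-2)^17 = 917504.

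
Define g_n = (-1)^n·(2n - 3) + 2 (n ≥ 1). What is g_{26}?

(-1)^26 = 1; 2n - 3 at n=26 is 49; so g_{26} = 51.

51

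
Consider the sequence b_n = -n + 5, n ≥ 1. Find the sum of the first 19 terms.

-95

Over n = 1..19: Σn = 190.
Total = (-1)·190 + (5)·19 = -95.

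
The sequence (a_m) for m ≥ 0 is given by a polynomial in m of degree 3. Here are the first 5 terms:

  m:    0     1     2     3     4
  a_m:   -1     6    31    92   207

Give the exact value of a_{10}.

3039

1st diffs: 7, 25, 61, 115.
2nd diffs: 18, 36, 54.
3rd diffs: 18, 18 (constant).
Newton forward-difference form: a_m = -1 + 7·C(m,1) + 18·C(m,2) + 18·C(m,3).
At m = 10: m = 10, so a_{10} = -1 + 70 + 810 + 2160 = 3039.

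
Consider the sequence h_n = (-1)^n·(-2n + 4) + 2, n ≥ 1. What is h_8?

-10

(-1)^8 = 1; -2n + 4 at n=8 is -12; so h_8 = -10.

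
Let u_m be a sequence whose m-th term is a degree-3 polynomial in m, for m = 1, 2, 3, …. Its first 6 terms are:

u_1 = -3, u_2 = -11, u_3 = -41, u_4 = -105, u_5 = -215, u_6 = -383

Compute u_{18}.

-11291

1st diffs: -8, -30, -64, -110, -168.
2nd diffs: -22, -34, -46, -58.
3rd diffs: -12, -12, -12 (constant).
Newton forward-difference form: u_m = -3 + (-8)·C(m-1,1) + (-22)·C(m-1,2) + (-12)·C(m-1,3).
At m = 18: m-1 = 17, so u_{18} = -3 - 136 - 2992 - 8160 = -11291.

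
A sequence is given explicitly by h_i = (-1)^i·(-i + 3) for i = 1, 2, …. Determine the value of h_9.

(-1)^9 = -1; -i + 3 at i=9 is -6; so h_9 = 6.

6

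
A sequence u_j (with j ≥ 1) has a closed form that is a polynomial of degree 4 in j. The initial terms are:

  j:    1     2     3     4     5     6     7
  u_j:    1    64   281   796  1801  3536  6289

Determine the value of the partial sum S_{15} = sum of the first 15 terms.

1st diffs: 63, 217, 515, 1005, 1735, 2753.
2nd diffs: 154, 298, 490, 730, 1018.
3rd diffs: 144, 192, 240, 288.
4th diffs: 48, 48, 48 (constant).
Newton forward-difference form: u_j = 1 + 63·C(j-1,1) + 154·C(j-1,2) + 144·C(j-1,3) + 48·C(j-1,4).
Continuing: …, 10396, 16241, 24256, 34921, …, u_{15} = 115361.
Summing j = 1..15 (15 terms) gives 417404.

417404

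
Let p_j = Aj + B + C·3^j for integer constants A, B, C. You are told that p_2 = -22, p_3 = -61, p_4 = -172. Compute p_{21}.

The three given values yield: 2A + B + 9C = -22; 3A + B + 27C = -61; 4A + B + 81C = -172.
Subtracting the first from the second: A + 18C = -39.
Subtracting the second from the third: A + 54C = -111.
Solving: C = -2, A = -3, then B = 2.
Therefore p_{21} = -63 + 2 + (-2)·10460353203 = -20920706467.

-20920706467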